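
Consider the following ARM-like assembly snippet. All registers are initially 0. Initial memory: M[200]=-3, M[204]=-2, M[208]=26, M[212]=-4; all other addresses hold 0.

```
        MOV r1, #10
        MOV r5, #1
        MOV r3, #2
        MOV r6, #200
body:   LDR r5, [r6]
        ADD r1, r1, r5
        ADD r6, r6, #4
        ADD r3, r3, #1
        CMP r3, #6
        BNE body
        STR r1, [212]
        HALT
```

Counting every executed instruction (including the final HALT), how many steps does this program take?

after MOV r1, #10: r1=10
after MOV r5, #1: r5=1
after MOV r3, #2: r3=2
after MOV r6, #200: r6=200
after LDR r5, [r6]: r5=M[200]=-3
after ADD r1, r1, r5: r1=10+(-3)=7
after ADD r6, r6, #4: r6=200+4=204
after ADD r3, r3, #1: r3=2+1=3
CMP r3, #6  (cmp 3,6)
BNE body: taken
after LDR r5, [r6]: r5=M[204]=-2
after ADD r1, r1, r5: r1=7+(-2)=5
after ADD r6, r6, #4: r6=204+4=208
after ADD r3, r3, #1: r3=3+1=4
CMP r3, #6  (cmp 4,6)
BNE body: taken
after LDR r5, [r6]: r5=M[208]=26
after ADD r1, r1, r5: r1=5+26=31
after ADD r6, r6, #4: r6=208+4=212
after ADD r3, r3, #1: r3=4+1=5
CMP r3, #6  (cmp 5,6)
BNE body: taken
after LDR r5, [r6]: r5=M[212]=-4
after ADD r1, r1, r5: r1=31+(-4)=27
after ADD r6, r6, #4: r6=212+4=216
after ADD r3, r3, #1: r3=5+1=6
CMP r3, #6  (cmp 6,6)
BNE body: not taken
STR r1, [212] → M[212]=27
halt.
Total executed instructions: 30.

30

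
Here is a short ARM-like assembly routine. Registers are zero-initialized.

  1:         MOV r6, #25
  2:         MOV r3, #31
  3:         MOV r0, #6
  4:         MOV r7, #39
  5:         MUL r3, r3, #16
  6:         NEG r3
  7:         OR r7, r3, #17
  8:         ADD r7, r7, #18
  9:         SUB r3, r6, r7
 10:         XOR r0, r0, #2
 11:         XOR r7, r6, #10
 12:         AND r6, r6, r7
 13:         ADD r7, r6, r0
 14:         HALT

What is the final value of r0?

4

MOV r6, #25 → r6=25
MOV r3, #31 → r3=31
MOV r0, #6 → r0=6
MOV r7, #39 → r7=39
MUL r3, r3, #16 → r3=31*16=496
NEG r3 → r3=-(496)=-496
OR r7, r3, #17 → r7=(-496)|17=-495
ADD r7, r7, #18 → r7=(-495)+18=-477
SUB r3, r6, r7 → r3=25-(-477)=502
XOR r0, r0, #2 → r0=6^2=4
XOR r7, r6, #10 → r7=25^10=19
AND r6, r6, r7 → r6=25&19=17
ADD r7, r6, r0 → r7=17+4=21
halt.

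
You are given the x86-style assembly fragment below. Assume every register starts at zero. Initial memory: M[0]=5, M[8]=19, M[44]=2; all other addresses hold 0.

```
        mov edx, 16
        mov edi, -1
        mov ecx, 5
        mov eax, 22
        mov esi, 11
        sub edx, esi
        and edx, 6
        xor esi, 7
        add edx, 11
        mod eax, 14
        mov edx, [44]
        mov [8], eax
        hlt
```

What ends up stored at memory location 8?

mov edx, 16 → edx=16
mov edi, -1 → edi=-1
mov ecx, 5 → ecx=5
mov eax, 22 → eax=22
mov esi, 11 → esi=11
sub edx, esi → edx=16-11=5
and edx, 6 → edx=5&6=4
xor esi, 7 → esi=11^7=12
add edx, 11 → edx=4+11=15
mod eax, 14 → eax=22%14=8
mov edx, [44] → edx=M[44]=2
mov [8], eax → M[8]=8
halt.

8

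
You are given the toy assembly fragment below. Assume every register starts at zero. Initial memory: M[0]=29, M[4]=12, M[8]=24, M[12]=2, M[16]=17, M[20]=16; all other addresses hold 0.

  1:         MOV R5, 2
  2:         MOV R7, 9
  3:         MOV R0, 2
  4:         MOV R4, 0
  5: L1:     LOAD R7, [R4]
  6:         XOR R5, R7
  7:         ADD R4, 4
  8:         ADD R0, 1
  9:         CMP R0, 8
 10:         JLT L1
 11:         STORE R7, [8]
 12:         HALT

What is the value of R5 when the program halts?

8

after MOV R5, 2: R5=2
after MOV R7, 9: R7=9
after MOV R0, 2: R0=2
after MOV R4, 0: R4=0
after LOAD R7, [R4]: R7=M[0]=29
after XOR R5, R7: R5=2^29=31
after ADD R4, 4: R4=0+4=4
after ADD R0, 1: R0=2+1=3
CMP R0, 8  (cmp 3,8)
JLT L1: taken
after LOAD R7, [R4]: R7=M[4]=12
after XOR R5, R7: R5=31^12=19
after ADD R4, 4: R4=4+4=8
after ADD R0, 1: R0=3+1=4
CMP R0, 8  (cmp 4,8)
JLT L1: taken
after LOAD R7, [R4]: R7=M[8]=24
after XOR R5, R7: R5=19^24=11
after ADD R4, 4: R4=8+4=12
after ADD R0, 1: R0=4+1=5
CMP R0, 8  (cmp 5,8)
JLT L1: taken
after LOAD R7, [R4]: R7=M[12]=2
after XOR R5, R7: R5=11^2=9
after ADD R4, 4: R4=12+4=16
after ADD R0, 1: R0=5+1=6
CMP R0, 8  (cmp 6,8)
JLT L1: taken
after LOAD R7, [R4]: R7=M[16]=17
after XOR R5, R7: R5=9^17=24
after ADD R4, 4: R4=16+4=20
after ADD R0, 1: R0=6+1=7
CMP R0, 8  (cmp 7,8)
JLT L1: taken
after LOAD R7, [R4]: R7=M[20]=16
after XOR R5, R7: R5=24^16=8
after ADD R4, 4: R4=20+4=24
after ADD R0, 1: R0=7+1=8
CMP R0, 8  (cmp 8,8)
JLT L1: not taken
STORE R7, [8] → M[8]=16
halt.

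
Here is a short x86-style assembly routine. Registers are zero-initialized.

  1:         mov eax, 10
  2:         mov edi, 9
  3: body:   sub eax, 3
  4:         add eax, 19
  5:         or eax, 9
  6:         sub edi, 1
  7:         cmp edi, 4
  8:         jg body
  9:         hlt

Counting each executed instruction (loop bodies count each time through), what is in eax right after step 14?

43

mov eax, 10 → eax=10
mov edi, 9 → edi=9
sub eax, 3 → eax=10-3=7
add eax, 19 → eax=7+19=26
or eax, 9 → eax=26|9=27
sub edi, 1 → edi=9-1=8
cmp edi, 4  (cmp 8,4)
jg body: taken
sub eax, 3 → eax=27-3=24
add eax, 19 → eax=24+19=43
or eax, 9 → eax=43|9=43
sub edi, 1 → edi=8-1=7
cmp edi, 4  (cmp 7,4)
jg body: taken
After step 14: eax = 43.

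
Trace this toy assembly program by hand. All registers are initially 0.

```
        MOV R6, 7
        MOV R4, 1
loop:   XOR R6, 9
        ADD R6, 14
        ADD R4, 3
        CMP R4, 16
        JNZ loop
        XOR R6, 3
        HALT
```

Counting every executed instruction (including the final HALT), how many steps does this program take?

MOV R6, 7 → R6=7
MOV R4, 1 → R4=1
XOR R6, 9 → R6=7^9=14
ADD R6, 14 → R6=14+14=28
ADD R4, 3 → R4=1+3=4
CMP R4, 16  (cmp 4,16)
JNZ loop: taken
XOR R6, 9 → R6=28^9=21
ADD R6, 14 → R6=21+14=35
ADD R4, 3 → R4=4+3=7
CMP R4, 16  (cmp 7,16)
JNZ loop: taken
XOR R6, 9 → R6=35^9=42
ADD R6, 14 → R6=42+14=56
ADD R4, 3 → R4=7+3=10
CMP R4, 16  (cmp 10,16)
JNZ loop: taken
XOR R6, 9 → R6=56^9=49
ADD R6, 14 → R6=49+14=63
ADD R4, 3 → R4=10+3=13
CMP R4, 16  (cmp 13,16)
JNZ loop: taken
XOR R6, 9 → R6=63^9=54
ADD R6, 14 → R6=54+14=68
ADD R4, 3 → R4=13+3=16
CMP R4, 16  (cmp 16,16)
JNZ loop: not taken
XOR R6, 3 → R6=68^3=71
halt.
Total executed instructions: 29.

29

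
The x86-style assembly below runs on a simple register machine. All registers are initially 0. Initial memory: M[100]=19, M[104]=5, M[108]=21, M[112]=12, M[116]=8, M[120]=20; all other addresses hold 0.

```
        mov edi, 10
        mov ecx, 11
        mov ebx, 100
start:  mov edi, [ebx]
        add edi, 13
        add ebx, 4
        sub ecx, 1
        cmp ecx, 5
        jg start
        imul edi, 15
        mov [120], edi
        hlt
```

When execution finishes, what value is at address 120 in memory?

edi=10
ecx=11
ebx=100
edi=M[100]=19
edi=19+13=32
ebx=100+4=104
ecx=11-1=10
cmp ecx, 5  (cmp 10,5)
jg start: taken
edi=M[104]=5
edi=5+13=18
ebx=104+4=108
ecx=10-1=9
cmp ecx, 5  (cmp 9,5)
jg start: taken
edi=M[108]=21
edi=21+13=34
ebx=108+4=112
ecx=9-1=8
cmp ecx, 5  (cmp 8,5)
jg start: taken
edi=M[112]=12
edi=12+13=25
ebx=112+4=116
ecx=8-1=7
cmp ecx, 5  (cmp 7,5)
jg start: taken
edi=M[116]=8
edi=8+13=21
ebx=116+4=120
ecx=7-1=6
cmp ecx, 5  (cmp 6,5)
jg start: taken
edi=M[120]=20
edi=20+13=33
ebx=120+4=124
ecx=6-1=5
cmp ecx, 5  (cmp 5,5)
jg start: not taken
edi=33*15=495
mov [120], edi → M[120]=495
halt.

495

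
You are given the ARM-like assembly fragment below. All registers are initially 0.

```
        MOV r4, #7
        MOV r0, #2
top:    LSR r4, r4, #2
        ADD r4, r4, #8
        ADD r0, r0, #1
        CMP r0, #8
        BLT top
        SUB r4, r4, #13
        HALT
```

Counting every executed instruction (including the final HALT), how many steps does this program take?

34

r4=7
r0=2
r4=7>>2=1
r4=1+8=9
r0=2+1=3
CMP r0, #8  (cmp 3,8)
BLT top: taken
r4=9>>2=2
r4=2+8=10
r0=3+1=4
CMP r0, #8  (cmp 4,8)
BLT top: taken
r4=10>>2=2
r4=2+8=10
r0=4+1=5
CMP r0, #8  (cmp 5,8)
BLT top: taken
r4=10>>2=2
r4=2+8=10
r0=5+1=6
CMP r0, #8  (cmp 6,8)
BLT top: taken
r4=10>>2=2
r4=2+8=10
r0=6+1=7
CMP r0, #8  (cmp 7,8)
BLT top: taken
r4=10>>2=2
r4=2+8=10
r0=7+1=8
CMP r0, #8  (cmp 8,8)
BLT top: not taken
r4=10-13=-3
halt.
Total executed instructions: 34.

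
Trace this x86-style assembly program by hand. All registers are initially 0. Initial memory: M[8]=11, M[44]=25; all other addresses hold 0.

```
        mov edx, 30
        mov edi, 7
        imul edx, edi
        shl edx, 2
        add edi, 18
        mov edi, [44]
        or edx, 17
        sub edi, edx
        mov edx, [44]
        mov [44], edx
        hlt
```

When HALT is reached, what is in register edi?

after mov edx, 30: edx=30
after mov edi, 7: edi=7
after imul edx, edi: edx=30*7=210
after shl edx, 2: edx=210<<2=840
after add edi, 18: edi=7+18=25
after mov edi, [44]: edi=M[44]=25
after or edx, 17: edx=840|17=857
after sub edi, edx: edi=25-857=-832
after mov edx, [44]: edx=M[44]=25
mov [44], edx → M[44]=25
halt.

-832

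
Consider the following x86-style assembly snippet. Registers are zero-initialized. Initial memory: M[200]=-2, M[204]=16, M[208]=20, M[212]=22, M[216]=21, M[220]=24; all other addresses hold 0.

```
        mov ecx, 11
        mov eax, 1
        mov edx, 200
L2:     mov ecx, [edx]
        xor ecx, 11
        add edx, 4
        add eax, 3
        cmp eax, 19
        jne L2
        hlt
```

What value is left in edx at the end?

ecx=11
eax=1
edx=200
ecx=M[200]=-2
ecx=(-2)^11=-11
edx=200+4=204
eax=1+3=4
cmp eax, 19  (cmp 4,19)
jne L2: taken
ecx=M[204]=16
ecx=16^11=27
edx=204+4=208
eax=4+3=7
cmp eax, 19  (cmp 7,19)
jne L2: taken
ecx=M[208]=20
ecx=20^11=31
edx=208+4=212
eax=7+3=10
cmp eax, 19  (cmp 10,19)
jne L2: taken
ecx=M[212]=22
ecx=22^11=29
edx=212+4=216
eax=10+3=13
cmp eax, 19  (cmp 13,19)
jne L2: taken
ecx=M[216]=21
ecx=21^11=30
edx=216+4=220
eax=13+3=16
cmp eax, 19  (cmp 16,19)
jne L2: taken
ecx=M[220]=24
ecx=24^11=19
edx=220+4=224
eax=16+3=19
cmp eax, 19  (cmp 19,19)
jne L2: not taken
halt.

224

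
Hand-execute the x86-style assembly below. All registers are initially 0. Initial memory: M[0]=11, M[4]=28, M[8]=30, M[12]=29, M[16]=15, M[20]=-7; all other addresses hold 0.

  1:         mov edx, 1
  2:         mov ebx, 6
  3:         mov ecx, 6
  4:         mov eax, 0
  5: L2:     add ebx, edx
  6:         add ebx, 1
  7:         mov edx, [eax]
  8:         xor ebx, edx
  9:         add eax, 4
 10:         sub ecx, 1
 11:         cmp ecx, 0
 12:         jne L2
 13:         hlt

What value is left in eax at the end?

edx=1
ebx=6
ecx=6
eax=0
ebx=6+1=7
ebx=7+1=8
edx=M[0]=11
ebx=8^11=3
eax=0+4=4
ecx=6-1=5
cmp ecx, 0  (cmp 5,0)
jne L2: taken
ebx=3+11=14
ebx=14+1=15
edx=M[4]=28
ebx=15^28=19
eax=4+4=8
ecx=5-1=4
cmp ecx, 0  (cmp 4,0)
jne L2: taken
ebx=19+28=47
ebx=47+1=48
edx=M[8]=30
ebx=48^30=46
eax=8+4=12
ecx=4-1=3
cmp ecx, 0  (cmp 3,0)
jne L2: taken
ebx=46+30=76
ebx=76+1=77
edx=M[12]=29
ebx=77^29=80
eax=12+4=16
ecx=3-1=2
cmp ecx, 0  (cmp 2,0)
jne L2: taken
ebx=80+29=109
ebx=109+1=110
edx=M[16]=15
ebx=110^15=97
eax=16+4=20
ecx=2-1=1
cmp ecx, 0  (cmp 1,0)
jne L2: taken
ebx=97+15=112
ebx=112+1=113
edx=M[20]=-7
ebx=113^(-7)=-120
eax=20+4=24
ecx=1-1=0
cmp ecx, 0  (cmp 0,0)
jne L2: not taken
halt.

24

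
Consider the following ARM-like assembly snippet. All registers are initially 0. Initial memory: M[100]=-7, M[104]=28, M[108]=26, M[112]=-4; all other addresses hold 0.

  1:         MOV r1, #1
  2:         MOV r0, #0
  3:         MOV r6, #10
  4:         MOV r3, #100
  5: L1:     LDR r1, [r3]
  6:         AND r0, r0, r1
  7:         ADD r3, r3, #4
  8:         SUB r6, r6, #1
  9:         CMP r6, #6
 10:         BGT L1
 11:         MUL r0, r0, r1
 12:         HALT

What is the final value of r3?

after MOV r1, #1: r1=1
after MOV r0, #0: r0=0
after MOV r6, #10: r6=10
after MOV r3, #100: r3=100
after LDR r1, [r3]: r1=M[100]=-7
after AND r0, r0, r1: r0=0&(-7)=0
after ADD r3, r3, #4: r3=100+4=104
after SUB r6, r6, #1: r6=10-1=9
CMP r6, #6  (cmp 9,6)
BGT L1: taken
after LDR r1, [r3]: r1=M[104]=28
after AND r0, r0, r1: r0=0&28=0
after ADD r3, r3, #4: r3=104+4=108
after SUB r6, r6, #1: r6=9-1=8
CMP r6, #6  (cmp 8,6)
BGT L1: taken
after LDR r1, [r3]: r1=M[108]=26
after AND r0, r0, r1: r0=0&26=0
after ADD r3, r3, #4: r3=108+4=112
after SUB r6, r6, #1: r6=8-1=7
CMP r6, #6  (cmp 7,6)
BGT L1: taken
after LDR r1, [r3]: r1=M[112]=-4
after AND r0, r0, r1: r0=0&(-4)=0
after ADD r3, r3, #4: r3=112+4=116
after SUB r6, r6, #1: r6=7-1=6
CMP r6, #6  (cmp 6,6)
BGT L1: not taken
after MUL r0, r0, r1: r0=0*(-4)=0
halt.

116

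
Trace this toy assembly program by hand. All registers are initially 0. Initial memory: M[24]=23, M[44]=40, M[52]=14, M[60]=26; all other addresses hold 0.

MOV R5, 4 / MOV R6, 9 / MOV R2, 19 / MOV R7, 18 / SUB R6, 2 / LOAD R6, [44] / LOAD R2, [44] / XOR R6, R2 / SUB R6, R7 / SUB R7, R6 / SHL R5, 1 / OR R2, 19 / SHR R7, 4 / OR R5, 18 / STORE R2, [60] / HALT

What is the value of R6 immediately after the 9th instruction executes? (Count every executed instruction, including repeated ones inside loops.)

-18

R5=4
R6=9
R2=19
R7=18
R6=9-2=7
R6=M[44]=40
R2=M[44]=40
R6=40^40=0
R6=0-18=-18
After step 9: R6 = -18.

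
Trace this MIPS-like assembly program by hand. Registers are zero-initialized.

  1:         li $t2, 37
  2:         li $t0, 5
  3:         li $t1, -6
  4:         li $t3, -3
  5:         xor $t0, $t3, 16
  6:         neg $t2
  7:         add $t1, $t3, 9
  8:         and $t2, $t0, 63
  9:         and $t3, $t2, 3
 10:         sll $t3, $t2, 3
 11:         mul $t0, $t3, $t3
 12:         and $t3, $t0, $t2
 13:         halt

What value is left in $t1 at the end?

6

$t2=37
$t0=5
$t1=-6
$t3=-3
$t0=(-3)^16=-19
$t2=-(37)=-37
$t1=(-3)+9=6
$t2=(-19)&63=45
$t3=45&3=1
$t3=45<<3=360
$t0=360*360=129600
$t3=129600&45=0
halt.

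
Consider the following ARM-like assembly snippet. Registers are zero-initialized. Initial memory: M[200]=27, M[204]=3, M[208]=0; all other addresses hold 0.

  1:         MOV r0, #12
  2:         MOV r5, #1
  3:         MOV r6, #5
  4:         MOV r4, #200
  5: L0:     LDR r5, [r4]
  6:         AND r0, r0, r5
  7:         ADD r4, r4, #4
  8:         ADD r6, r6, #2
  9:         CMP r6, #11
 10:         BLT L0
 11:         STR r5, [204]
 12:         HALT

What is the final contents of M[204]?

0

r0=12
r5=1
r6=5
r4=200
r5=M[200]=27
r0=12&27=8
r4=200+4=204
r6=5+2=7
CMP r6, #11  (cmp 7,11)
BLT L0: taken
r5=M[204]=3
r0=8&3=0
r4=204+4=208
r6=7+2=9
CMP r6, #11  (cmp 9,11)
BLT L0: taken
r5=M[208]=0
r0=0&0=0
r4=208+4=212
r6=9+2=11
CMP r6, #11  (cmp 11,11)
BLT L0: not taken
STR r5, [204] → M[204]=0
halt.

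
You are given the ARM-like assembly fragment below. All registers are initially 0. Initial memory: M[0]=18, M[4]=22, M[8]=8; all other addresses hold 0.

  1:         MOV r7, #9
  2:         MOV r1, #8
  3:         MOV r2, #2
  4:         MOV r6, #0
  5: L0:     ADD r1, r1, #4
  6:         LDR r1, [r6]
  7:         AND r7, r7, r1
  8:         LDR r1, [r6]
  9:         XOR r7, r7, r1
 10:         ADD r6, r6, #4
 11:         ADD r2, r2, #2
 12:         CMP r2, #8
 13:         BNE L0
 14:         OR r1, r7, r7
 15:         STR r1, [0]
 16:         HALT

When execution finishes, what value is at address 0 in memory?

MOV r7, #9 → r7=9
MOV r1, #8 → r1=8
MOV r2, #2 → r2=2
MOV r6, #0 → r6=0
ADD r1, r1, #4 → r1=8+4=12
LDR r1, [r6] → r1=M[0]=18
AND r7, r7, r1 → r7=9&18=0
LDR r1, [r6] → r1=M[0]=18
XOR r7, r7, r1 → r7=0^18=18
ADD r6, r6, #4 → r6=0+4=4
ADD r2, r2, #2 → r2=2+2=4
CMP r2, #8  (cmp 4,8)
BNE L0: taken
ADD r1, r1, #4 → r1=18+4=22
LDR r1, [r6] → r1=M[4]=22
AND r7, r7, r1 → r7=18&22=18
LDR r1, [r6] → r1=M[4]=22
XOR r7, r7, r1 → r7=18^22=4
ADD r6, r6, #4 → r6=4+4=8
ADD r2, r2, #2 → r2=4+2=6
CMP r2, #8  (cmp 6,8)
BNE L0: taken
ADD r1, r1, #4 → r1=22+4=26
LDR r1, [r6] → r1=M[8]=8
AND r7, r7, r1 → r7=4&8=0
LDR r1, [r6] → r1=M[8]=8
XOR r7, r7, r1 → r7=0^8=8
ADD r6, r6, #4 → r6=8+4=12
ADD r2, r2, #2 → r2=6+2=8
CMP r2, #8  (cmp 8,8)
BNE L0: not taken
OR r1, r7, r7 → r1=8|8=8
STR r1, [0] → M[0]=8
halt.

8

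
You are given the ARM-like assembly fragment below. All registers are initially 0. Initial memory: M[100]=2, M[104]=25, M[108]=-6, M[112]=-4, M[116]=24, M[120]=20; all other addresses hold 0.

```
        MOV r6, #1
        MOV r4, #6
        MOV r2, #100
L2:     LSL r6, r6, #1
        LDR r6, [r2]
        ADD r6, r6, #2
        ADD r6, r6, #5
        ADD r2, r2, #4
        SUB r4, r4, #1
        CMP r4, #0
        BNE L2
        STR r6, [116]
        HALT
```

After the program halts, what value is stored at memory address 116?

MOV r6, #1 → r6=1
MOV r4, #6 → r4=6
MOV r2, #100 → r2=100
LSL r6, r6, #1 → r6=1<<1=2
LDR r6, [r2] → r6=M[100]=2
ADD r6, r6, #2 → r6=2+2=4
ADD r6, r6, #5 → r6=4+5=9
ADD r2, r2, #4 → r2=100+4=104
SUB r4, r4, #1 → r4=6-1=5
CMP r4, #0  (cmp 5,0)
BNE L2: taken
LSL r6, r6, #1 → r6=9<<1=18
LDR r6, [r2] → r6=M[104]=25
ADD r6, r6, #2 → r6=25+2=27
ADD r6, r6, #5 → r6=27+5=32
ADD r2, r2, #4 → r2=104+4=108
SUB r4, r4, #1 → r4=5-1=4
CMP r4, #0  (cmp 4,0)
BNE L2: taken
LSL r6, r6, #1 → r6=32<<1=64
LDR r6, [r2] → r6=M[108]=-6
ADD r6, r6, #2 → r6=(-6)+2=-4
ADD r6, r6, #5 → r6=(-4)+5=1
ADD r2, r2, #4 → r2=108+4=112
SUB r4, r4, #1 → r4=4-1=3
CMP r4, #0  (cmp 3,0)
BNE L2: taken
LSL r6, r6, #1 → r6=1<<1=2
LDR r6, [r2] → r6=M[112]=-4
ADD r6, r6, #2 → r6=(-4)+2=-2
ADD r6, r6, #5 → r6=(-2)+5=3
ADD r2, r2, #4 → r2=112+4=116
SUB r4, r4, #1 → r4=3-1=2
CMP r4, #0  (cmp 2,0)
BNE L2: taken
LSL r6, r6, #1 → r6=3<<1=6
LDR r6, [r2] → r6=M[116]=24
ADD r6, r6, #2 → r6=24+2=26
ADD r6, r6, #5 → r6=26+5=31
ADD r2, r2, #4 → r2=116+4=120
SUB r4, r4, #1 → r4=2-1=1
CMP r4, #0  (cmp 1,0)
BNE L2: taken
LSL r6, r6, #1 → r6=31<<1=62
LDR r6, [r2] → r6=M[120]=20
ADD r6, r6, #2 → r6=20+2=22
ADD r6, r6, #5 → r6=22+5=27
ADD r2, r2, #4 → r2=120+4=124
SUB r4, r4, #1 → r4=1-1=0
CMP r4, #0  (cmp 0,0)
BNE L2: not taken
STR r6, [116] → M[116]=27
halt.

27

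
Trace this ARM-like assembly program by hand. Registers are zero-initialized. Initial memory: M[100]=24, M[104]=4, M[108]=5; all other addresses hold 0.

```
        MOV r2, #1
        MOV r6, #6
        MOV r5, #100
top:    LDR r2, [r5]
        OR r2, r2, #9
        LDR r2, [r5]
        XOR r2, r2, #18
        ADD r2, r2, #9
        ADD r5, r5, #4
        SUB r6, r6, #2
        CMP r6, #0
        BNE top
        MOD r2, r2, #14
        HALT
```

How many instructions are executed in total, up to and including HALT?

32

MOV r2, #1 → r2=1
MOV r6, #6 → r6=6
MOV r5, #100 → r5=100
LDR r2, [r5] → r2=M[100]=24
OR r2, r2, #9 → r2=24|9=25
LDR r2, [r5] → r2=M[100]=24
XOR r2, r2, #18 → r2=24^18=10
ADD r2, r2, #9 → r2=10+9=19
ADD r5, r5, #4 → r5=100+4=104
SUB r6, r6, #2 → r6=6-2=4
CMP r6, #0  (cmp 4,0)
BNE top: taken
LDR r2, [r5] → r2=M[104]=4
OR r2, r2, #9 → r2=4|9=13
LDR r2, [r5] → r2=M[104]=4
XOR r2, r2, #18 → r2=4^18=22
ADD r2, r2, #9 → r2=22+9=31
ADD r5, r5, #4 → r5=104+4=108
SUB r6, r6, #2 → r6=4-2=2
CMP r6, #0  (cmp 2,0)
BNE top: taken
LDR r2, [r5] → r2=M[108]=5
OR r2, r2, #9 → r2=5|9=13
LDR r2, [r5] → r2=M[108]=5
XOR r2, r2, #18 → r2=5^18=23
ADD r2, r2, #9 → r2=23+9=32
ADD r5, r5, #4 → r5=108+4=112
SUB r6, r6, #2 → r6=2-2=0
CMP r6, #0  (cmp 0,0)
BNE top: not taken
MOD r2, r2, #14 → r2=32%14=4
halt.
Total executed instructions: 32.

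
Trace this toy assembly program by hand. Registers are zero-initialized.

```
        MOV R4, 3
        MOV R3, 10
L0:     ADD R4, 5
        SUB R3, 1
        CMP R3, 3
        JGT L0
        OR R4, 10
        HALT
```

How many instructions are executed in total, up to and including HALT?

32

R4=3
R3=10
R4=3+5=8
R3=10-1=9
CMP R3, 3  (cmp 9,3)
JGT L0: taken
R4=8+5=13
R3=9-1=8
CMP R3, 3  (cmp 8,3)
JGT L0: taken
R4=13+5=18
R3=8-1=7
CMP R3, 3  (cmp 7,3)
JGT L0: taken
R4=18+5=23
R3=7-1=6
CMP R3, 3  (cmp 6,3)
JGT L0: taken
R4=23+5=28
R3=6-1=5
CMP R3, 3  (cmp 5,3)
JGT L0: taken
R4=28+5=33
R3=5-1=4
CMP R3, 3  (cmp 4,3)
JGT L0: taken
R4=33+5=38
R3=4-1=3
CMP R3, 3  (cmp 3,3)
JGT L0: not taken
R4=38|10=46
halt.
Total executed instructions: 32.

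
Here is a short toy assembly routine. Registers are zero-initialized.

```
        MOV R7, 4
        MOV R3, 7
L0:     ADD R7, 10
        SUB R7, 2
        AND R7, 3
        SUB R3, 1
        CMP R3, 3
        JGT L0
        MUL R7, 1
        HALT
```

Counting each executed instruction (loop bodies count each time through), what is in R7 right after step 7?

R7=4
R3=7
R7=4+10=14
R7=14-2=12
R7=12&3=0
R3=7-1=6
CMP R3, 3  (cmp 6,3)
After step 7: R7 = 0.

0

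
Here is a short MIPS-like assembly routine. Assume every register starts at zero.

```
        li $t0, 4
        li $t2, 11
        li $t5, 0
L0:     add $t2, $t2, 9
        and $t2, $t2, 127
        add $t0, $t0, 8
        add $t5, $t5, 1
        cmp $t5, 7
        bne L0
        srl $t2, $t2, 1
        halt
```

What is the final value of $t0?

60

$t0=4
$t2=11
$t5=0
$t2=11+9=20
$t2=20&127=20
$t0=4+8=12
$t5=0+1=1
cmp $t5, 7  (cmp 1,7)
bne L0: taken
$t2=20+9=29
$t2=29&127=29
$t0=12+8=20
$t5=1+1=2
cmp $t5, 7  (cmp 2,7)
bne L0: taken
$t2=29+9=38
$t2=38&127=38
$t0=20+8=28
$t5=2+1=3
cmp $t5, 7  (cmp 3,7)
bne L0: taken
$t2=38+9=47
$t2=47&127=47
$t0=28+8=36
$t5=3+1=4
cmp $t5, 7  (cmp 4,7)
bne L0: taken
$t2=47+9=56
$t2=56&127=56
$t0=36+8=44
$t5=4+1=5
cmp $t5, 7  (cmp 5,7)
bne L0: taken
$t2=56+9=65
$t2=65&127=65
$t0=44+8=52
$t5=5+1=6
cmp $t5, 7  (cmp 6,7)
bne L0: taken
$t2=65+9=74
$t2=74&127=74
$t0=52+8=60
$t5=6+1=7
cmp $t5, 7  (cmp 7,7)
bne L0: not taken
$t2=74>>1=37
halt.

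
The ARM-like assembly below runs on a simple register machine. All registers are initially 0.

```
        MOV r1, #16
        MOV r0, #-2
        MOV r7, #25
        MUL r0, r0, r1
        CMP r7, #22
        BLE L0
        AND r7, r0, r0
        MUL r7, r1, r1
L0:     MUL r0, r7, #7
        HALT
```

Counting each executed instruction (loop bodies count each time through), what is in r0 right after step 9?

after MOV r1, #16: r1=16
after MOV r0, #-2: r0=-2
after MOV r7, #25: r7=25
after MUL r0, r0, r1: r0=(-2)*16=-32
CMP r7, #22  (cmp 25,22)
BLE L0: not taken
after AND r7, r0, r0: r7=(-32)&(-32)=-32
after MUL r7, r1, r1: r7=16*16=256
after MUL r0, r7, #7: r0=256*7=1792
After step 9: r0 = 1792.

1792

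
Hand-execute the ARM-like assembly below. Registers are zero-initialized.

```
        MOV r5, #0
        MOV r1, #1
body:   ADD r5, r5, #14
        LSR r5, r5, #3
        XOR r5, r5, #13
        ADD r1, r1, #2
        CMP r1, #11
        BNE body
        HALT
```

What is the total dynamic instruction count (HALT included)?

33

after MOV r5, #0: r5=0
after MOV r1, #1: r1=1
after ADD r5, r5, #14: r5=0+14=14
after LSR r5, r5, #3: r5=14>>3=1
after XOR r5, r5, #13: r5=1^13=12
after ADD r1, r1, #2: r1=1+2=3
CMP r1, #11  (cmp 3,11)
BNE body: taken
after ADD r5, r5, #14: r5=12+14=26
after LSR r5, r5, #3: r5=26>>3=3
after XOR r5, r5, #13: r5=3^13=14
after ADD r1, r1, #2: r1=3+2=5
CMP r1, #11  (cmp 5,11)
BNE body: taken
after ADD r5, r5, #14: r5=14+14=28
after LSR r5, r5, #3: r5=28>>3=3
after XOR r5, r5, #13: r5=3^13=14
after ADD r1, r1, #2: r1=5+2=7
CMP r1, #11  (cmp 7,11)
BNE body: taken
after ADD r5, r5, #14: r5=14+14=28
after LSR r5, r5, #3: r5=28>>3=3
after XOR r5, r5, #13: r5=3^13=14
after ADD r1, r1, #2: r1=7+2=9
CMP r1, #11  (cmp 9,11)
BNE body: taken
after ADD r5, r5, #14: r5=14+14=28
after LSR r5, r5, #3: r5=28>>3=3
after XOR r5, r5, #13: r5=3^13=14
after ADD r1, r1, #2: r1=9+2=11
CMP r1, #11  (cmp 11,11)
BNE body: not taken
halt.
Total executed instructions: 33.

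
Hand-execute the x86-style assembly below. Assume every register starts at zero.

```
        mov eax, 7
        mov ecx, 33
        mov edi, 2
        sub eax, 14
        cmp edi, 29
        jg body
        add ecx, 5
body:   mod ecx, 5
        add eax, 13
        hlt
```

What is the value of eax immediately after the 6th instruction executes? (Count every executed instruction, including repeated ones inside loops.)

-7

eax=7
ecx=33
edi=2
eax=7-14=-7
cmp edi, 29  (cmp 2,29)
jg body: not taken
After step 6: eax = -7.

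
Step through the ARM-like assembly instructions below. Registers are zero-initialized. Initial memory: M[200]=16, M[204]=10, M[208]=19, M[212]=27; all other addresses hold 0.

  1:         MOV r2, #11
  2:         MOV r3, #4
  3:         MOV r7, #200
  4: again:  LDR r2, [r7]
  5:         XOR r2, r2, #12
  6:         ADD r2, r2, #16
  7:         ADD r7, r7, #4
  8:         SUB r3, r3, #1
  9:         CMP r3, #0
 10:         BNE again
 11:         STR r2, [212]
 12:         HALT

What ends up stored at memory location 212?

39

MOV r2, #11 → r2=11
MOV r3, #4 → r3=4
MOV r7, #200 → r7=200
LDR r2, [r7] → r2=M[200]=16
XOR r2, r2, #12 → r2=16^12=28
ADD r2, r2, #16 → r2=28+16=44
ADD r7, r7, #4 → r7=200+4=204
SUB r3, r3, #1 → r3=4-1=3
CMP r3, #0  (cmp 3,0)
BNE again: taken
LDR r2, [r7] → r2=M[204]=10
XOR r2, r2, #12 → r2=10^12=6
ADD r2, r2, #16 → r2=6+16=22
ADD r7, r7, #4 → r7=204+4=208
SUB r3, r3, #1 → r3=3-1=2
CMP r3, #0  (cmp 2,0)
BNE again: taken
LDR r2, [r7] → r2=M[208]=19
XOR r2, r2, #12 → r2=19^12=31
ADD r2, r2, #16 → r2=31+16=47
ADD r7, r7, #4 → r7=208+4=212
SUB r3, r3, #1 → r3=2-1=1
CMP r3, #0  (cmp 1,0)
BNE again: taken
LDR r2, [r7] → r2=M[212]=27
XOR r2, r2, #12 → r2=27^12=23
ADD r2, r2, #16 → r2=23+16=39
ADD r7, r7, #4 → r7=212+4=216
SUB r3, r3, #1 → r3=1-1=0
CMP r3, #0  (cmp 0,0)
BNE again: not taken
STR r2, [212] → M[212]=39
halt.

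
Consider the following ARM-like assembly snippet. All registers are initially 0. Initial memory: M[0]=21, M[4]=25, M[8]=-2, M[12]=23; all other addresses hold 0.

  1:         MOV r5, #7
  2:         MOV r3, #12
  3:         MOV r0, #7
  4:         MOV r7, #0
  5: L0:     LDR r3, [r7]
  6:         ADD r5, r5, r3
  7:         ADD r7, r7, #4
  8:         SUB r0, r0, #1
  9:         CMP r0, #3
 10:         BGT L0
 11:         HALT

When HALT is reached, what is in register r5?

r5=7
r3=12
r0=7
r7=0
r3=M[0]=21
r5=7+21=28
r7=0+4=4
r0=7-1=6
CMP r0, #3  (cmp 6,3)
BGT L0: taken
r3=M[4]=25
r5=28+25=53
r7=4+4=8
r0=6-1=5
CMP r0, #3  (cmp 5,3)
BGT L0: taken
r3=M[8]=-2
r5=53+(-2)=51
r7=8+4=12
r0=5-1=4
CMP r0, #3  (cmp 4,3)
BGT L0: taken
r3=M[12]=23
r5=51+23=74
r7=12+4=16
r0=4-1=3
CMP r0, #3  (cmp 3,3)
BGT L0: not taken
halt.

74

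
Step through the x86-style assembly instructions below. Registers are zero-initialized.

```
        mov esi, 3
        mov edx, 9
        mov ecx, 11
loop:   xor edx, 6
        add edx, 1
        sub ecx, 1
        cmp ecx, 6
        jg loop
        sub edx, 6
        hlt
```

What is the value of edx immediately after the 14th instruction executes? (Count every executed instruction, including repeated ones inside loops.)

17

mov esi, 3 → esi=3
mov edx, 9 → edx=9
mov ecx, 11 → ecx=11
xor edx, 6 → edx=9^6=15
add edx, 1 → edx=15+1=16
sub ecx, 1 → ecx=11-1=10
cmp ecx, 6  (cmp 10,6)
jg loop: taken
xor edx, 6 → edx=16^6=22
add edx, 1 → edx=22+1=23
sub ecx, 1 → ecx=10-1=9
cmp ecx, 6  (cmp 9,6)
jg loop: taken
xor edx, 6 → edx=23^6=17
After step 14: edx = 17.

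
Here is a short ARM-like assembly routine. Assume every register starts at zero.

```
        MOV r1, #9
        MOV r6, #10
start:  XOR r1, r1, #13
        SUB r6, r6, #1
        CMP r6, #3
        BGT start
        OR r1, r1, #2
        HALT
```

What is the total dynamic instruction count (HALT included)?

after MOV r1, #9: r1=9
after MOV r6, #10: r6=10
after XOR r1, r1, #13: r1=9^13=4
after SUB r6, r6, #1: r6=10-1=9
CMP r6, #3  (cmp 9,3)
BGT start: taken
after XOR r1, r1, #13: r1=4^13=9
after SUB r6, r6, #1: r6=9-1=8
CMP r6, #3  (cmp 8,3)
BGT start: taken
after XOR r1, r1, #13: r1=9^13=4
after SUB r6, r6, #1: r6=8-1=7
CMP r6, #3  (cmp 7,3)
BGT start: taken
after XOR r1, r1, #13: r1=4^13=9
after SUB r6, r6, #1: r6=7-1=6
CMP r6, #3  (cmp 6,3)
BGT start: taken
after XOR r1, r1, #13: r1=9^13=4
after SUB r6, r6, #1: r6=6-1=5
CMP r6, #3  (cmp 5,3)
BGT start: taken
after XOR r1, r1, #13: r1=4^13=9
after SUB r6, r6, #1: r6=5-1=4
CMP r6, #3  (cmp 4,3)
BGT start: taken
after XOR r1, r1, #13: r1=9^13=4
after SUB r6, r6, #1: r6=4-1=3
CMP r6, #3  (cmp 3,3)
BGT start: not taken
after OR r1, r1, #2: r1=4|2=6
halt.
Total executed instructions: 32.

32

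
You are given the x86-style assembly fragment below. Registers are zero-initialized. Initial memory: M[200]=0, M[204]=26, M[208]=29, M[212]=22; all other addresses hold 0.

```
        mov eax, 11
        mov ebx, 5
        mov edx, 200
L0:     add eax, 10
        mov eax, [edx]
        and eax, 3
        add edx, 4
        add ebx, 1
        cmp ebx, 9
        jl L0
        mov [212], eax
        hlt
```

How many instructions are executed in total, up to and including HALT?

eax=11
ebx=5
edx=200
eax=11+10=21
eax=M[200]=0
eax=0&3=0
edx=200+4=204
ebx=5+1=6
cmp ebx, 9  (cmp 6,9)
jl L0: taken
eax=0+10=10
eax=M[204]=26
eax=26&3=2
edx=204+4=208
ebx=6+1=7
cmp ebx, 9  (cmp 7,9)
jl L0: taken
eax=2+10=12
eax=M[208]=29
eax=29&3=1
edx=208+4=212
ebx=7+1=8
cmp ebx, 9  (cmp 8,9)
jl L0: taken
eax=1+10=11
eax=M[212]=22
eax=22&3=2
edx=212+4=216
ebx=8+1=9
cmp ebx, 9  (cmp 9,9)
jl L0: not taken
mov [212], eax → M[212]=2
halt.
Total executed instructions: 33.

33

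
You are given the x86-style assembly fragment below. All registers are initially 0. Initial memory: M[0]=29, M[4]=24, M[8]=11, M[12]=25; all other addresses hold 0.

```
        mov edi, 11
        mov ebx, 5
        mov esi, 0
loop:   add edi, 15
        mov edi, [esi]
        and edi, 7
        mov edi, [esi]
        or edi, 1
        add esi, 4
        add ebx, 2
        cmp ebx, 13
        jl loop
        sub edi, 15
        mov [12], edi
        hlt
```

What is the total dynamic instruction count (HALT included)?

42

edi=11
ebx=5
esi=0
edi=11+15=26
edi=M[0]=29
edi=29&7=5
edi=M[0]=29
edi=29|1=29
esi=0+4=4
ebx=5+2=7
cmp ebx, 13  (cmp 7,13)
jl loop: taken
edi=29+15=44
edi=M[4]=24
edi=24&7=0
edi=M[4]=24
edi=24|1=25
esi=4+4=8
ebx=7+2=9
cmp ebx, 13  (cmp 9,13)
jl loop: taken
edi=25+15=40
edi=M[8]=11
edi=11&7=3
edi=M[8]=11
edi=11|1=11
esi=8+4=12
ebx=9+2=11
cmp ebx, 13  (cmp 11,13)
jl loop: taken
edi=11+15=26
edi=M[12]=25
edi=25&7=1
edi=M[12]=25
edi=25|1=25
esi=12+4=16
ebx=11+2=13
cmp ebx, 13  (cmp 13,13)
jl loop: not taken
edi=25-15=10
mov [12], edi → M[12]=10
halt.
Total executed instructions: 42.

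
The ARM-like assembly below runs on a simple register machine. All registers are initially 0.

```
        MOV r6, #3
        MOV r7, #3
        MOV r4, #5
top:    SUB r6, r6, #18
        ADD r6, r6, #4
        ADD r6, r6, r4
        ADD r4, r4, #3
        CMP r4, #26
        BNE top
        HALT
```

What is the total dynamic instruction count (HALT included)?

after MOV r6, #3: r6=3
after MOV r7, #3: r7=3
after MOV r4, #5: r4=5
after SUB r6, r6, #18: r6=3-18=-15
after ADD r6, r6, #4: r6=(-15)+4=-11
after ADD r6, r6, r4: r6=(-11)+5=-6
after ADD r4, r4, #3: r4=5+3=8
CMP r4, #26  (cmp 8,26)
BNE top: taken
after SUB r6, r6, #18: r6=(-6)-18=-24
after ADD r6, r6, #4: r6=(-24)+4=-20
after ADD r6, r6, r4: r6=(-20)+8=-12
after ADD r4, r4, #3: r4=8+3=11
CMP r4, #26  (cmp 11,26)
BNE top: taken
after SUB r6, r6, #18: r6=(-12)-18=-30
after ADD r6, r6, #4: r6=(-30)+4=-26
after ADD r6, r6, r4: r6=(-26)+11=-15
after ADD r4, r4, #3: r4=11+3=14
CMP r4, #26  (cmp 14,26)
BNE top: taken
after SUB r6, r6, #18: r6=(-15)-18=-33
after ADD r6, r6, #4: r6=(-33)+4=-29
after ADD r6, r6, r4: r6=(-29)+14=-15
after ADD r4, r4, #3: r4=14+3=17
CMP r4, #26  (cmp 17,26)
BNE top: taken
after SUB r6, r6, #18: r6=(-15)-18=-33
after ADD r6, r6, #4: r6=(-33)+4=-29
after ADD r6, r6, r4: r6=(-29)+17=-12
after ADD r4, r4, #3: r4=17+3=20
CMP r4, #26  (cmp 20,26)
BNE top: taken
after SUB r6, r6, #18: r6=(-12)-18=-30
after ADD r6, r6, #4: r6=(-30)+4=-26
after ADD r6, r6, r4: r6=(-26)+20=-6
after ADD r4, r4, #3: r4=20+3=23
CMP r4, #26  (cmp 23,26)
BNE top: taken
after SUB r6, r6, #18: r6=(-6)-18=-24
after ADD r6, r6, #4: r6=(-24)+4=-20
after ADD r6, r6, r4: r6=(-20)+23=3
after ADD r4, r4, #3: r4=23+3=26
CMP r4, #26  (cmp 26,26)
BNE top: not taken
halt.
Total executed instructions: 46.

46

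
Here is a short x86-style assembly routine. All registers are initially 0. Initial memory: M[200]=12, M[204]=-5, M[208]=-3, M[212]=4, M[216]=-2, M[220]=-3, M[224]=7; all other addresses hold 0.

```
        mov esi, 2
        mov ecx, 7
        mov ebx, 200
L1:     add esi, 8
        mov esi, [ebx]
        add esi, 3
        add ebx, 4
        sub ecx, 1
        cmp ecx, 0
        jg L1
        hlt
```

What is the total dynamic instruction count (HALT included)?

53

mov esi, 2 → esi=2
mov ecx, 7 → ecx=7
mov ebx, 200 → ebx=200
add esi, 8 → esi=2+8=10
mov esi, [ebx] → esi=M[200]=12
add esi, 3 → esi=12+3=15
add ebx, 4 → ebx=200+4=204
sub ecx, 1 → ecx=7-1=6
cmp ecx, 0  (cmp 6,0)
jg L1: taken
add esi, 8 → esi=15+8=23
mov esi, [ebx] → esi=M[204]=-5
add esi, 3 → esi=(-5)+3=-2
add ebx, 4 → ebx=204+4=208
sub ecx, 1 → ecx=6-1=5
cmp ecx, 0  (cmp 5,0)
jg L1: taken
add esi, 8 → esi=(-2)+8=6
mov esi, [ebx] → esi=M[208]=-3
add esi, 3 → esi=(-3)+3=0
add ebx, 4 → ebx=208+4=212
sub ecx, 1 → ecx=5-1=4
cmp ecx, 0  (cmp 4,0)
jg L1: taken
add esi, 8 → esi=0+8=8
mov esi, [ebx] → esi=M[212]=4
add esi, 3 → esi=4+3=7
add ebx, 4 → ebx=212+4=216
sub ecx, 1 → ecx=4-1=3
cmp ecx, 0  (cmp 3,0)
jg L1: taken
add esi, 8 → esi=7+8=15
mov esi, [ebx] → esi=M[216]=-2
add esi, 3 → esi=(-2)+3=1
add ebx, 4 → ebx=216+4=220
sub ecx, 1 → ecx=3-1=2
cmp ecx, 0  (cmp 2,0)
jg L1: taken
add esi, 8 → esi=1+8=9
mov esi, [ebx] → esi=M[220]=-3
add esi, 3 → esi=(-3)+3=0
add ebx, 4 → ebx=220+4=224
sub ecx, 1 → ecx=2-1=1
cmp ecx, 0  (cmp 1,0)
jg L1: taken
add esi, 8 → esi=0+8=8
mov esi, [ebx] → esi=M[224]=7
add esi, 3 → esi=7+3=10
add ebx, 4 → ebx=224+4=228
sub ecx, 1 → ecx=1-1=0
cmp ecx, 0  (cmp 0,0)
jg L1: not taken
halt.
Total executed instructions: 53.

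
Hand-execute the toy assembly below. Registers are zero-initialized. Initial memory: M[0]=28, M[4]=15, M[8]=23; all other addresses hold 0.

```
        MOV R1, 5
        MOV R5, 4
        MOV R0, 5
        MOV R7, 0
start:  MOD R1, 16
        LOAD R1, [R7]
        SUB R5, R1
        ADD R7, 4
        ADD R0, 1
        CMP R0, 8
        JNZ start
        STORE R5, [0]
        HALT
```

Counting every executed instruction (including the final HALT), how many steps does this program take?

27

after MOV R1, 5: R1=5
after MOV R5, 4: R5=4
after MOV R0, 5: R0=5
after MOV R7, 0: R7=0
after MOD R1, 16: R1=5%16=5
after LOAD R1, [R7]: R1=M[0]=28
after SUB R5, R1: R5=4-28=-24
after ADD R7, 4: R7=0+4=4
after ADD R0, 1: R0=5+1=6
CMP R0, 8  (cmp 6,8)
JNZ start: taken
after MOD R1, 16: R1=28%16=12
after LOAD R1, [R7]: R1=M[4]=15
after SUB R5, R1: R5=(-24)-15=-39
after ADD R7, 4: R7=4+4=8
after ADD R0, 1: R0=6+1=7
CMP R0, 8  (cmp 7,8)
JNZ start: taken
after MOD R1, 16: R1=15%16=15
after LOAD R1, [R7]: R1=M[8]=23
after SUB R5, R1: R5=(-39)-23=-62
after ADD R7, 4: R7=8+4=12
after ADD R0, 1: R0=7+1=8
CMP R0, 8  (cmp 8,8)
JNZ start: not taken
STORE R5, [0] → M[0]=-62
halt.
Total executed instructions: 27.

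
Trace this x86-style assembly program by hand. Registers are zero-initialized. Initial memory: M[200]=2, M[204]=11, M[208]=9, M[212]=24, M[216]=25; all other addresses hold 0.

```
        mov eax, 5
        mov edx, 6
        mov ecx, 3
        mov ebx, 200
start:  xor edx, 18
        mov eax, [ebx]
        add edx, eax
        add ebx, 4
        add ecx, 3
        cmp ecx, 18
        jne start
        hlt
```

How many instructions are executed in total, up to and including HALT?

40

after mov eax, 5: eax=5
after mov edx, 6: edx=6
after mov ecx, 3: ecx=3
after mov ebx, 200: ebx=200
after xor edx, 18: edx=6^18=20
after mov eax, [ebx]: eax=M[200]=2
after add edx, eax: edx=20+2=22
after add ebx, 4: ebx=200+4=204
after add ecx, 3: ecx=3+3=6
cmp ecx, 18  (cmp 6,18)
jne start: taken
after xor edx, 18: edx=22^18=4
after mov eax, [ebx]: eax=M[204]=11
after add edx, eax: edx=4+11=15
after add ebx, 4: ebx=204+4=208
after add ecx, 3: ecx=6+3=9
cmp ecx, 18  (cmp 9,18)
jne start: taken
after xor edx, 18: edx=15^18=29
after mov eax, [ebx]: eax=M[208]=9
after add edx, eax: edx=29+9=38
after add ebx, 4: ebx=208+4=212
after add ecx, 3: ecx=9+3=12
cmp ecx, 18  (cmp 12,18)
jne start: taken
after xor edx, 18: edx=38^18=52
after mov eax, [ebx]: eax=M[212]=24
after add edx, eax: edx=52+24=76
after add ebx, 4: ebx=212+4=216
after add ecx, 3: ecx=12+3=15
cmp ecx, 18  (cmp 15,18)
jne start: taken
after xor edx, 18: edx=76^18=94
after mov eax, [ebx]: eax=M[216]=25
after add edx, eax: edx=94+25=119
after add ebx, 4: ebx=216+4=220
after add ecx, 3: ecx=15+3=18
cmp ecx, 18  (cmp 18,18)
jne start: not taken
halt.
Total executed instructions: 40.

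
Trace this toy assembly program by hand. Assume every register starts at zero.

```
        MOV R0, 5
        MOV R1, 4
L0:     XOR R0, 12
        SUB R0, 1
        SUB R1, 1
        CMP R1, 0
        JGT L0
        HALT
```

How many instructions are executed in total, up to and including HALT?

MOV R0, 5 → R0=5
MOV R1, 4 → R1=4
XOR R0, 12 → R0=5^12=9
SUB R0, 1 → R0=9-1=8
SUB R1, 1 → R1=4-1=3
CMP R1, 0  (cmp 3,0)
JGT L0: taken
XOR R0, 12 → R0=8^12=4
SUB R0, 1 → R0=4-1=3
SUB R1, 1 → R1=3-1=2
CMP R1, 0  (cmp 2,0)
JGT L0: taken
XOR R0, 12 → R0=3^12=15
SUB R0, 1 → R0=15-1=14
SUB R1, 1 → R1=2-1=1
CMP R1, 0  (cmp 1,0)
JGT L0: taken
XOR R0, 12 → R0=14^12=2
SUB R0, 1 → R0=2-1=1
SUB R1, 1 → R1=1-1=0
CMP R1, 0  (cmp 0,0)
JGT L0: not taken
halt.
Total executed instructions: 23.

23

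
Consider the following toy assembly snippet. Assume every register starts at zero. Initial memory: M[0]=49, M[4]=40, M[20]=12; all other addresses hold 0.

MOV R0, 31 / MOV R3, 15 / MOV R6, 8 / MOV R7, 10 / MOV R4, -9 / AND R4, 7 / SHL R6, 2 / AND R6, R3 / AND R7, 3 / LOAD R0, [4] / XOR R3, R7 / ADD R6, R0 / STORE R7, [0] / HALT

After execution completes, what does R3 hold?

13

R0=31
R3=15
R6=8
R7=10
R4=-9
R4=(-9)&7=7
R6=8<<2=32
R6=32&15=0
R7=10&3=2
R0=M[4]=40
R3=15^2=13
R6=0+40=40
STORE R7, [0] → M[0]=2
halt.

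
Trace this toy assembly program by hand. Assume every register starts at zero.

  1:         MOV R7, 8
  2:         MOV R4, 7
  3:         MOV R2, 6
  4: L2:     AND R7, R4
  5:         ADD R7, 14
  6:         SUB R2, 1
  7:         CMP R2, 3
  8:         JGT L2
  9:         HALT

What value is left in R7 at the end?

18

MOV R7, 8 → R7=8
MOV R4, 7 → R4=7
MOV R2, 6 → R2=6
AND R7, R4 → R7=8&7=0
ADD R7, 14 → R7=0+14=14
SUB R2, 1 → R2=6-1=5
CMP R2, 3  (cmp 5,3)
JGT L2: taken
AND R7, R4 → R7=14&7=6
ADD R7, 14 → R7=6+14=20
SUB R2, 1 → R2=5-1=4
CMP R2, 3  (cmp 4,3)
JGT L2: taken
AND R7, R4 → R7=20&7=4
ADD R7, 14 → R7=4+14=18
SUB R2, 1 → R2=4-1=3
CMP R2, 3  (cmp 3,3)
JGT L2: not taken
halt.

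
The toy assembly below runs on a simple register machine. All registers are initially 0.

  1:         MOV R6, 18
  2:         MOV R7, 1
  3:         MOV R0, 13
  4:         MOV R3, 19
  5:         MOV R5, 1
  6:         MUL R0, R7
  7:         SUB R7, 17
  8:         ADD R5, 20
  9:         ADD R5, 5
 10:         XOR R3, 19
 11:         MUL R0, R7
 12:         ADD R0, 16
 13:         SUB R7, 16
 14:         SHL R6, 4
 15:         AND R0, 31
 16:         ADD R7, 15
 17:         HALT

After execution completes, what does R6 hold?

MOV R6, 18 → R6=18
MOV R7, 1 → R7=1
MOV R0, 13 → R0=13
MOV R3, 19 → R3=19
MOV R5, 1 → R5=1
MUL R0, R7 → R0=13*1=13
SUB R7, 17 → R7=1-17=-16
ADD R5, 20 → R5=1+20=21
ADD R5, 5 → R5=21+5=26
XOR R3, 19 → R3=19^19=0
MUL R0, R7 → R0=13*(-16)=-208
ADD R0, 16 → R0=(-208)+16=-192
SUB R7, 16 → R7=(-16)-16=-32
SHL R6, 4 → R6=18<<4=288
AND R0, 31 → R0=(-192)&31=0
ADD R7, 15 → R7=(-32)+15=-17
halt.

288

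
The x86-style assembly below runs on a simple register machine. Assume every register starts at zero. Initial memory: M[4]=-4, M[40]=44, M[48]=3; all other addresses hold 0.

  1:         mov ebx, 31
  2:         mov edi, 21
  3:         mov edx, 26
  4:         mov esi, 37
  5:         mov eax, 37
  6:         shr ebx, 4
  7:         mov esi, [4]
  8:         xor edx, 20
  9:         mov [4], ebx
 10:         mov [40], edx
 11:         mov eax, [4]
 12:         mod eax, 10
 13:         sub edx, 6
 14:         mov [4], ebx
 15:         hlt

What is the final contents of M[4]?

ebx=31
edi=21
edx=26
esi=37
eax=37
ebx=31>>4=1
esi=M[4]=-4
edx=26^20=14
mov [4], ebx → M[4]=1
mov [40], edx → M[40]=14
eax=M[4]=1
eax=1%10=1
edx=14-6=8
mov [4], ebx → M[4]=1
halt.

1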